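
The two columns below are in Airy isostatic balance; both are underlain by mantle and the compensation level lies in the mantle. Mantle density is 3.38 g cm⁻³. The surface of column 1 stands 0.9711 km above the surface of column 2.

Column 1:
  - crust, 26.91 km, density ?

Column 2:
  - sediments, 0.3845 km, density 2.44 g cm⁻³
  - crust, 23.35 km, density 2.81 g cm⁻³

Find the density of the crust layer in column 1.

2.75 g cm⁻³

Take the compensation level at the base of the deeper column (depth z_c below the surface of column 1) and equate Σ ρ_i t_i down to z_c; mantle fills any gap and the z_c terms cancel.
Column 1: 26.91×ρ + (z_c − 26.91)×3.38
Column 2: 0.9711×0 + 0.3845×2.44 + 23.35×2.81 + (z_c − 0.9711 − 23.7345)×3.38
The z_c×3.38 term appears on both sides and cancels. Collect the known terms of each column as K = Σ(ρt)_known − 3.38 × (depth of known layers): K_1 = 0 − 3.38×26.91 = −90.9558; K_2 = 66.55168 − 3.38×(0.9711 + 23.7345) = −16.953248.
Balance: K_1 + 26.91×ρ = K_2, so ρ = (K_2 − K_1)/26.91 = 74.0026/26.91 = 2.75 g cm⁻³.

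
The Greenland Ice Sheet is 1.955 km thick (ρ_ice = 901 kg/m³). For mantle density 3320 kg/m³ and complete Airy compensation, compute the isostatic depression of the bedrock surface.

0.531 km

In Airy isostatic equilibrium: the ice load ρ_ice t is balanced by mantle displaced below, ρ_m s.
s = t ρ_ice / ρ_m = 1.955 km × 901/3320 = 0.531 km.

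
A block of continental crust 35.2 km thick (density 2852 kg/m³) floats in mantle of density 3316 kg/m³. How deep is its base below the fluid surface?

30.3 km

Draft d = t ρ_obj/ρ_fluid = 35.2 km × 2852/3316 = 30.3 km.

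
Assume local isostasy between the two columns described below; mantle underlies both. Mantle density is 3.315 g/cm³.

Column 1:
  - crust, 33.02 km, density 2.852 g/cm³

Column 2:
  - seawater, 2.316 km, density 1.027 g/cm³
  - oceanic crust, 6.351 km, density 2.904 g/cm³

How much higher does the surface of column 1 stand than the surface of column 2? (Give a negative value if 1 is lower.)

For any compensation level in the mantle, the mantle terms cancel and isostasy reduces to e = (Σt_1 − Σt_2) − (Σ(ρt)_1 − Σ(ρt)_2) / ρ_m.
Σt_1 = 33.02 km; Σt_2 = 8.667 km; Σ(ρt)_1 = 94.17304; Σ(ρt)_2 = 20.821836 (in km·g/cm³).
e = (33.02 − 8.667) − (94.17304 − 20.821836) / 3.315 = 2.23 km.

2.23 km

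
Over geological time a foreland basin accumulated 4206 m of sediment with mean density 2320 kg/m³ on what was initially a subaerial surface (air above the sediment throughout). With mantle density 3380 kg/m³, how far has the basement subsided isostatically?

Subaerial load: s = t ρ_sed / ρ_m = 4206 m × 2320/3380 = 2890 m.

2890 m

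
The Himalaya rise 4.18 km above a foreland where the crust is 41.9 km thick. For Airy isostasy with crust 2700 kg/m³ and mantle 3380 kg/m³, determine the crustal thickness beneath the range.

62.7 km

Root depth r = h ρ_c / (ρ_m − ρ_c) = 4.18 km × 2700 / 680 = 16.6 km.
Total thickness = T + h + r = 41.9 km + 4.18 km + 16.6 km = 62.7 km.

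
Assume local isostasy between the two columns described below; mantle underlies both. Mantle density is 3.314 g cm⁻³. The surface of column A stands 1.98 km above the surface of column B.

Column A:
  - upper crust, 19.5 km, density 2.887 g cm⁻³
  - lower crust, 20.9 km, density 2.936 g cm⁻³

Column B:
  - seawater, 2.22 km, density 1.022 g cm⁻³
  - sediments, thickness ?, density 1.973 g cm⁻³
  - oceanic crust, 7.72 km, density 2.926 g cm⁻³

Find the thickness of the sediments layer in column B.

1.18 km

Take the compensation level at the base of the deeper column (depth z_c below the surface of column A) and equate Σ ρ_i t_i down to z_c; mantle fills any gap and the z_c terms cancel.
Column A: 19.5×2.887 + 20.9×2.936 + (z_c − 40.4)×3.314
Column B: 1.98×0 + 2.22×1.022 + x×1.973 + 7.72×2.926 + (z_c − 1.98 − 9.94 − x)×3.314
The z_c×3.314 term appears on both sides and cancels. Collect the known terms of each column as K = Σ(ρt)_known − 3.314 × (depth of known layers): K_A = 117.6589 − 3.314×40.4 = −16.2267; K_B = 24.85756 − 3.314×(1.98 + 9.94) = −14.64532.
Balance: K_A = K_B − x×(3.314 − 1.973), so x = (K_B − K_A)/(3.314 − 1.973) = 1.58138/1.341 = 1.18 km.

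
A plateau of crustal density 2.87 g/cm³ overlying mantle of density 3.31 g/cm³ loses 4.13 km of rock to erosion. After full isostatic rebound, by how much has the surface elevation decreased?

Rebound u = e ρ_c/ρ_m = 4.13 km × 2.87/3.31 = 3.581 km.
Net surface drop = e − u = 4.13 km − 3.581 km = e (ρ_m − ρ_c)/ρ_m = 0.549 km.

0.549 km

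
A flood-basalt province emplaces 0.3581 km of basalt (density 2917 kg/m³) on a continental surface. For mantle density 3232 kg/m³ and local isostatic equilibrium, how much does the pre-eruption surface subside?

0.323 km

Subaerial loading: s = t ρ_load / ρ_m.
s = 0.3581 km × 2917/3232 = 0.323 km.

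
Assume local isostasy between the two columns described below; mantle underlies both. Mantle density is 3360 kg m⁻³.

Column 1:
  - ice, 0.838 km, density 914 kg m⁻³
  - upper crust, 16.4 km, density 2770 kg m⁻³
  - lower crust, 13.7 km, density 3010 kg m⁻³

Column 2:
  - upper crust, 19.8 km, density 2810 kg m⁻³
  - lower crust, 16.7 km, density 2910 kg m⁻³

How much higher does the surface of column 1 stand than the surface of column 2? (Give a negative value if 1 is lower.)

For any compensation level in the mantle, the mantle terms cancel and isostasy reduces to e = (Σt_1 − Σt_2) − (Σ(ρt)_1 − Σ(ρt)_2) / ρ_m.
Σt_1 = 30.938 km; Σt_2 = 36.5 km; Σ(ρt)_1 = 87430.932; Σ(ρt)_2 = 104235 (in km·kg m⁻³).
e = (30.938 − 36.5) − (87430.932 − 104235) / 3360 = −0.561 km.

−0.561 km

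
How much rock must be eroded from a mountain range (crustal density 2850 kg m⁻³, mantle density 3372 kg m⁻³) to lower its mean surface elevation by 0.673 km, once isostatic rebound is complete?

4.35 km

Net drop Δ = e − u = e − e ρ_c/ρ_m = e (ρ_m − ρ_c)/ρ_m.
e = Δ ρ_m/(ρ_m − ρ_c) = 0.673 km × 3372/522 = 4.35 km.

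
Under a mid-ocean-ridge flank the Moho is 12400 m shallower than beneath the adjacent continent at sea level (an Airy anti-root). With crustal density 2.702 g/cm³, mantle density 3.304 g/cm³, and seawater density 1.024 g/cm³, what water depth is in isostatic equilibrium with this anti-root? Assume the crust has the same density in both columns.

4450 m

Replacing a thickness d of crust by seawater at the top must be balanced by replacing crust with mantle at the base: d (ρ_c − ρ_w) = a (ρ_m − ρ_c).
d = a (ρ_m − ρ_c)/(ρ_c − ρ_w) = 12400 m × 0.602/1.678 = 4450 m.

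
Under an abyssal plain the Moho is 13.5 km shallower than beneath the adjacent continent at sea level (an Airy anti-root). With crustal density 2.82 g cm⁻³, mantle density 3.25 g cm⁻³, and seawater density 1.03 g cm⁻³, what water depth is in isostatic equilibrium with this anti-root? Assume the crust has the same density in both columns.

3.24 km

Replacing a thickness d of crust by seawater at the top must be balanced by replacing crust with mantle at the base: d (ρ_c − ρ_w) = a (ρ_m − ρ_c).
d = a (ρ_m − ρ_c)/(ρ_c − ρ_w) = 13.5 km × 0.43/1.79 = 3.24 km.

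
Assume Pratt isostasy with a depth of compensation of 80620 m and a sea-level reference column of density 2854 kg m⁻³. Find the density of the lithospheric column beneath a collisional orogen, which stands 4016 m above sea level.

2720 kg m⁻³

Pratt balance: ρ_ref D = ρ (D + h).
ρ = ρ_ref D/(D + h) = 2854 × 80620 m/(80620 m + 4016 m) = 2720 kg m⁻³.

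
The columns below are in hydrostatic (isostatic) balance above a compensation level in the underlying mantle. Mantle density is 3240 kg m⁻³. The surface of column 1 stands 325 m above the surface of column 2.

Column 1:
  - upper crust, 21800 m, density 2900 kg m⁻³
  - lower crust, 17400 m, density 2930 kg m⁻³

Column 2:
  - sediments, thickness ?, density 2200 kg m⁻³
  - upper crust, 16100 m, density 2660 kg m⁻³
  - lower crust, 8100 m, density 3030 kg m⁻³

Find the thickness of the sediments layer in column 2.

687 m

Take the compensation level at the base of the deeper column (depth z_c below the surface of column 1) and equate Σ ρ_i t_i down to z_c; mantle fills any gap and the z_c terms cancel.
Column 1: 21800×2900 + 17400×2930 + (z_c − 39200)×3240
Column 2: 325×0 + x×2200 + 16100×2660 + 8100×3030 + (z_c − 325 − 24200 − x)×3240
The z_c×3240 term appears on both sides and cancels. Collect the known terms of each column as K = Σ(ρt)_known − 3240 × (depth of known layers): K_1 = 114202000 − 3240×39200 = −12806000; K_2 = 67369000 − 3240×(325 + 24200) = −12092000.
Balance: K_1 = K_2 − x×(3240 − 2200), so x = (K_2 − K_1)/(3240 − 2200) = 714000/1040 = 687 m.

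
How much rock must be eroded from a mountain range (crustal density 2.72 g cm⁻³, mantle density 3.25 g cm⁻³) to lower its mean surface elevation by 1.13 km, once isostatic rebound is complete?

6.93 km

Net drop Δ = e − u = e − e ρ_c/ρ_m = e (ρ_m − ρ_c)/ρ_m.
e = Δ ρ_m/(ρ_m − ρ_c) = 1.13 km × 3.25/0.53 = 6.93 km.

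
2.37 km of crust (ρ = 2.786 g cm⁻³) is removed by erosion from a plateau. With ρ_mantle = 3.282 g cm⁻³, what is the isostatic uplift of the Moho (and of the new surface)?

2.01 km

Unloading: uplift u = e ρ_c/ρ_m = 2.37 km × 2.786/3.282 = 2.01 km.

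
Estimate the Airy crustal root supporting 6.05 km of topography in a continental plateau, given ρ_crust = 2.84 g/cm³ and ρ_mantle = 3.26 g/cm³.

Equating mass per unit area of the two columns: the weight of the topography is balanced by the buoyancy of the root, ρ_c h = (ρ_m − ρ_c) r.
r = h · ρ_c / (ρ_m − ρ_c) = 6.05 km × 2.84 / (3.26 − 2.84) = 40.9 km.

40.9 km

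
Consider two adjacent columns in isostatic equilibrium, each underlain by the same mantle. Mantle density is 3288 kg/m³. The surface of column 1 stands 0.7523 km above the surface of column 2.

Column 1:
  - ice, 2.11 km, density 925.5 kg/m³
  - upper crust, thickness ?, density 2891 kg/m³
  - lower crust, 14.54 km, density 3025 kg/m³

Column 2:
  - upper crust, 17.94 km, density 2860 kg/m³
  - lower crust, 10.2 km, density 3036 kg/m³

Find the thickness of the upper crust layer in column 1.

Take the compensation level at the base of the deeper column (depth z_c below the surface of column 1) and equate Σ ρ_i t_i down to z_c; mantle fills any gap and the z_c terms cancel.
Column 1: 2.11×925.5 + x×2891 + 14.54×3025 + (z_c − 16.65 − x)×3288
Column 2: 0.7523×0 + 17.94×2860 + 10.2×3036 + (z_c − 0.7523 − 28.14)×3288
The z_c×3288 term appears on both sides and cancels. Collect the known terms of each column as K = Σ(ρt)_known − 3288 × (depth of known layers): K_1 = 45936.305 − 3288×16.65 = −8808.895; K_2 = 82275.6 − 3288×(0.7523 + 28.14) = −12722.2824.
Balance: K_1 − x×(3288 − 2891) = K_2, so x = (K_1 − K_2)/(3288 − 2891) = 3913.39/397 = 9.86 km.

9.86 km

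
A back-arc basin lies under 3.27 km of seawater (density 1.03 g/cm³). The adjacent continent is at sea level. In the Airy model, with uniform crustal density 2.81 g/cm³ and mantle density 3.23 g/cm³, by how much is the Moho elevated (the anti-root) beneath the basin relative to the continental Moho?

13.9 km

For local isostatic compensation: replacing crust with seawater at the top is compensated by replacing crust with mantle at the base: d (ρ_c − ρ_w) = a (ρ_m − ρ_c).
a = d (ρ_c − ρ_w)/(ρ_m − ρ_c) = 3.27 km × 1.78/0.42 = 13.9 km.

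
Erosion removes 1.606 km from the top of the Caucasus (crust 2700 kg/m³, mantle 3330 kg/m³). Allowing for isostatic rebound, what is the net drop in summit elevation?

Rebound u = e ρ_c/ρ_m = 1.606 km × 2700/3330 = 1.302 km.
Net surface drop = e − u = 1.606 km − 1.302 km = e (ρ_m − ρ_c)/ρ_m = 0.304 km.

0.304 km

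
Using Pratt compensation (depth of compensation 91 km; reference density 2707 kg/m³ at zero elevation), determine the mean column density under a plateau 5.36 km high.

2560 kg/m³

Pratt balance: ρ_ref D = ρ (D + h).
ρ = ρ_ref D/(D + h) = 2707 × 91 km/(91 km + 5.36 km) = 2560 kg/m³.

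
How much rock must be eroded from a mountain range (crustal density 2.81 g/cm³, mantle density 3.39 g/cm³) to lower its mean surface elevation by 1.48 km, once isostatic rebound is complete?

Net drop Δ = e − u = e − e ρ_c/ρ_m = e (ρ_m − ρ_c)/ρ_m.
e = Δ ρ_m/(ρ_m − ρ_c) = 1.48 km × 3.39/0.58 = 8.65 km.

8.65 km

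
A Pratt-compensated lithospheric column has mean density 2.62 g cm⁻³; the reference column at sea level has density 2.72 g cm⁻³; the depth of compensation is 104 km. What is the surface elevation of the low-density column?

3.97 km

ρ_ref D = ρ (D + h) → h = D (ρ_ref − ρ)/ρ.
h = 104 km × (2.72 − 2.62)/2.62 = 3.97 km.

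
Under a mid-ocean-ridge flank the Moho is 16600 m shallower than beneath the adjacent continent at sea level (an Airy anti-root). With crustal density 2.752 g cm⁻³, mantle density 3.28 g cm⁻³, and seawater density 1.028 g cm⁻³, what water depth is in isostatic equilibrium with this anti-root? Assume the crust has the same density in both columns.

Replacing a thickness d of crust by seawater at the top must be balanced by replacing crust with mantle at the base: d (ρ_c − ρ_w) = a (ρ_m − ρ_c).
d = a (ρ_m − ρ_c)/(ρ_c − ρ_w) = 16600 m × 0.528/1.724 = 5080 m.

5080 m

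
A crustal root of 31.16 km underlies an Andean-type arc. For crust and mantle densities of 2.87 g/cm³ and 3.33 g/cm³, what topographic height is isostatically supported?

4.99 km

Isostatic balance requires: ρ_c h = (ρ_m − ρ_c) r.
h = r (ρ_m − ρ_c) / ρ_c = 31.16 km × (3.33 − 2.87) / 2.87 = 4.99 km.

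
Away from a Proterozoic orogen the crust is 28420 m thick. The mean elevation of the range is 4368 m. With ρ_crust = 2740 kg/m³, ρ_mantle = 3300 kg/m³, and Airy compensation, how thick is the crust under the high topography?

Root depth r = h ρ_c / (ρ_m − ρ_c) = 4368 m × 2740 / 560 = 21370 m.
Total thickness = T + h + r = 28420 m + 4368 m + 21370 m = 54200 m.

54200 m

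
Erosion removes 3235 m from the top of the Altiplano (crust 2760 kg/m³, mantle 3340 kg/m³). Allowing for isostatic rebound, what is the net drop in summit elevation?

562 m

Rebound u = e ρ_c/ρ_m = 3235 m × 2760/3340 = 2673 m.
Net surface drop = e − u = 3235 m − 2673 m = e (ρ_m − ρ_c)/ρ_m = 562 m.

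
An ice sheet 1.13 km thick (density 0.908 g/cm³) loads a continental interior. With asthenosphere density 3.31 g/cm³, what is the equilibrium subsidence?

Balancing pressure at the compensation depth: the ice load ρ_ice t is balanced by mantle displaced below, ρ_m s.
s = t ρ_ice / ρ_m = 1.13 km × 0.908/3.31 = 0.31 km.

0.31 km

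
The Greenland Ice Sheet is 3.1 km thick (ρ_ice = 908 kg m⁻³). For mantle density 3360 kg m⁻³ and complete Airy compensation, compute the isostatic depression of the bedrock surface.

0.838 km

Isostatic balance requires: the ice load ρ_ice t is balanced by mantle displaced below, ρ_m s.
s = t ρ_ice / ρ_m = 3.1 km × 908/3360 = 0.838 km.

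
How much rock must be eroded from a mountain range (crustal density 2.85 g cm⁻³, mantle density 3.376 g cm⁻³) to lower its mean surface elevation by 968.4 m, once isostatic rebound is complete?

Net drop Δ = e − u = e − e ρ_c/ρ_m = e (ρ_m − ρ_c)/ρ_m.
e = Δ ρ_m/(ρ_m − ρ_c) = 968.4 m × 3.376/0.526 = 6220 m.

6220 m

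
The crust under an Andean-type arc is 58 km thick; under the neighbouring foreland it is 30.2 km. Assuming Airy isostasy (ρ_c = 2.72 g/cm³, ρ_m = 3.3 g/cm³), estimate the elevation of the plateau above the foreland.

4.89 km

Excess crust Δ = 58 km − 30.2 km = 27.8 km, split between elevation h and root r with h + r = Δ.
Airy balance ρ_c h = (ρ_m − ρ_c) r gives r = h ρ_c/(ρ_m − ρ_c), so h (1 + ρ_c/(ρ_m − ρ_c)) = Δ, i.e. h = Δ (ρ_m − ρ_c)/ρ_m.
h = 27.8 km × 0.58/3.3 = 4.89 km.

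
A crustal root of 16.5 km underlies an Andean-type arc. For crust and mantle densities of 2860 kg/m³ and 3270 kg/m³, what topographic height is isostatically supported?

By Archimedes' principle applied to the lithosphere: ρ_c h = (ρ_m − ρ_c) r.
h = r (ρ_m − ρ_c) / ρ_c = 16.5 km × (3270 − 2860) / 2860 = 2.37 km.

2.37 km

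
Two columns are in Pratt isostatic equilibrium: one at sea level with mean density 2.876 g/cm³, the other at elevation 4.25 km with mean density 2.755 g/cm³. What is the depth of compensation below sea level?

ρ_ref D = ρ (D + h) → D (ρ_ref − ρ) = ρ h.
D = ρ h/(ρ_ref − ρ) = 2.755 × 4.25 km/(2.876 − 2.755) = 96.8 km.

96.8 km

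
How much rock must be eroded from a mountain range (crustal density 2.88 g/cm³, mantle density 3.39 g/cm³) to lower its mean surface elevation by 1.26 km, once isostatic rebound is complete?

8.38 km

Net drop Δ = e − u = e − e ρ_c/ρ_m = e (ρ_m − ρ_c)/ρ_m.
e = Δ ρ_m/(ρ_m − ρ_c) = 1.26 km × 3.39/0.51 = 8.38 km.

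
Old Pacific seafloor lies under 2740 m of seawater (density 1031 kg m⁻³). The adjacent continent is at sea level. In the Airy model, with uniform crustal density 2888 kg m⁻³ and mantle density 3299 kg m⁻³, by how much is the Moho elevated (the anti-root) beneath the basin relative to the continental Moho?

12400 m

In Airy isostatic equilibrium: replacing crust with seawater at the top is compensated by replacing crust with mantle at the base: d (ρ_c − ρ_w) = a (ρ_m − ρ_c).
a = d (ρ_c − ρ_w)/(ρ_m − ρ_c) = 2740 m × 1857/411 = 12400 m.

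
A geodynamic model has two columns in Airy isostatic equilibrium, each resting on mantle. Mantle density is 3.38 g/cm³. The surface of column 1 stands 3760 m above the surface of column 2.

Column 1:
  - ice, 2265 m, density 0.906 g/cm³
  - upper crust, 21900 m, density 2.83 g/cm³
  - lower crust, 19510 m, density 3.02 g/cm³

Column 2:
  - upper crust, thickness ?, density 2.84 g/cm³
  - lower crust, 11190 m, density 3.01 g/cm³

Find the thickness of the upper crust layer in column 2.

Take the compensation level at the base of the deeper column (depth z_c below the surface of column 1) and equate Σ ρ_i t_i down to z_c; mantle fills any gap and the z_c terms cancel.
Column 1: 2265×0.906 + 21900×2.83 + 19510×3.02 + (z_c − 43675)×3.38
Column 2: 3760×0 + x×2.84 + 11190×3.01 + (z_c − 3760 − 11190 − x)×3.38
The z_c×3.38 term appears on both sides and cancels. Collect the known terms of each column as K = Σ(ρt)_known − 3.38 × (depth of known layers): K_1 = 122949.29 − 3.38×43675 = −24672.21; K_2 = 33681.9 − 3.38×(3760 + 11190) = −16849.1.
Balance: K_1 = K_2 − x×(3.38 − 2.84), so x = (K_2 − K_1)/(3.38 − 2.84) = 7823.11/0.54 = 14500 m.

14500 m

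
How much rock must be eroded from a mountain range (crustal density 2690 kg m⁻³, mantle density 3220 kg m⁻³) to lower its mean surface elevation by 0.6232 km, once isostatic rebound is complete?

Net drop Δ = e − u = e − e ρ_c/ρ_m = e (ρ_m − ρ_c)/ρ_m.
e = Δ ρ_m/(ρ_m − ρ_c) = 0.6232 km × 3220/530 = 3.79 km.

3.79 km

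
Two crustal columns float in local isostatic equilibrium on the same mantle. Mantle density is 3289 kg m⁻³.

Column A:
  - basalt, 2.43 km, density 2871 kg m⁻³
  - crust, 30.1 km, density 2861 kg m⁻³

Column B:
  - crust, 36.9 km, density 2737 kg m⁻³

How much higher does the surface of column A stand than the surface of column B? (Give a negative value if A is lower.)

For any compensation level in the mantle, the mantle terms cancel and isostasy reduces to e = (Σt_A − Σt_B) − (Σ(ρt)_A − Σ(ρt)_B) / ρ_m.
Σt_A = 32.53 km; Σt_B = 36.9 km; Σ(ρt)_A = 93092.63; Σ(ρt)_B = 100995.3 (in km·kg m⁻³).
e = (32.53 − 36.9) − (93092.63 − 100995.3) / 3289 = −1.97 km.

−1.97 km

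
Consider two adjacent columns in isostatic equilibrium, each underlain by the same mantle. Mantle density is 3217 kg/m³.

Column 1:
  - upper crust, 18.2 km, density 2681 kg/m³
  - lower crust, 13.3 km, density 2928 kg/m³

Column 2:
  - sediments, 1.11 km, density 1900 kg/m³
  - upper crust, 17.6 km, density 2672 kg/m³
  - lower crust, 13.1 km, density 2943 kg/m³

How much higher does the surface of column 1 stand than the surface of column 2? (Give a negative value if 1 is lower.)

−0.325 km

For any compensation level in the mantle, the mantle terms cancel and isostasy reduces to e = (Σt_1 − Σt_2) − (Σ(ρt)_1 − Σ(ρt)_2) / ρ_m.
Σt_1 = 31.5 km; Σt_2 = 31.81 km; Σ(ρt)_1 = 87736.6; Σ(ρt)_2 = 87689.5 (in km·kg/m³).
e = (31.5 − 31.81) − (87736.6 − 87689.5) / 3217 = −0.325 km.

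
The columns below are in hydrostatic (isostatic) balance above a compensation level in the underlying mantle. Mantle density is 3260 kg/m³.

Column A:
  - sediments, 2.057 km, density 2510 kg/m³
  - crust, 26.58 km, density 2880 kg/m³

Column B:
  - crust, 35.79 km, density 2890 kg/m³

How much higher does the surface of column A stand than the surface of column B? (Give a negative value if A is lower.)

−0.491 km

For any compensation level in the mantle, the mantle terms cancel and isostasy reduces to e = (Σt_A − Σt_B) − (Σ(ρt)_A − Σ(ρt)_B) / ρ_m.
Σt_A = 28.637 km; Σt_B = 35.79 km; Σ(ρt)_A = 81713.47; Σ(ρt)_B = 103433.1 (in km·kg/m³).
e = (28.637 − 35.79) − (81713.47 − 103433.1) / 3260 = −0.491 km.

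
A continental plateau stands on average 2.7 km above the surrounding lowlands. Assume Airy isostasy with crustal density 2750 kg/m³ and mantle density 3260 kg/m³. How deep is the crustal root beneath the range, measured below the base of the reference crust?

14.6 km

In Airy isostatic equilibrium: the weight of the topography is balanced by the buoyancy of the root, ρ_c h = (ρ_m − ρ_c) r.
r = h · ρ_c / (ρ_m − ρ_c) = 2.7 km × 2750 / (3260 − 2750) = 14.6 km.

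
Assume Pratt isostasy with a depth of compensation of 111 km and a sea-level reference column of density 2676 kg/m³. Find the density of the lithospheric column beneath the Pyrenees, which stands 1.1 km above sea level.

Pratt balance: ρ_ref D = ρ (D + h).
ρ = ρ_ref D/(D + h) = 2676 × 111 km/(111 km + 1.1 km) = 2650 kg/m³.

2650 kg/m³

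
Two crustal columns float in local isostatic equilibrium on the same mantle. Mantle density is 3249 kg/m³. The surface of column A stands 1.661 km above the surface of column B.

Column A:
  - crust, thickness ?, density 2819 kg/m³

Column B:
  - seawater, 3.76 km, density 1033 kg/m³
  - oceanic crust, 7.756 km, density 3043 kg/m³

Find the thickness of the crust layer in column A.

Take the compensation level at the base of the deeper column (depth z_c below the surface of column A) and equate Σ ρ_i t_i down to z_c; mantle fills any gap and the z_c terms cancel.
Column A: x×2819 + (z_c − 0 − x)×3249
Column B: 1.661×0 + 3.76×1033 + 7.756×3043 + (z_c − 1.661 − 11.516)×3249
The z_c×3249 term appears on both sides and cancels. Collect the known terms of each column as K = Σ(ρt)_known − 3249 × (depth of known layers): K_A = 0 − 3249×0 = 0; K_B = 27485.588 − 3249×(1.661 + 11.516) = −15326.485.
Balance: K_A − x×(3249 − 2819) = K_B, so x = (K_A − K_B)/(3249 − 2819) = 15326.5/430 = 35.6 km.

35.6 km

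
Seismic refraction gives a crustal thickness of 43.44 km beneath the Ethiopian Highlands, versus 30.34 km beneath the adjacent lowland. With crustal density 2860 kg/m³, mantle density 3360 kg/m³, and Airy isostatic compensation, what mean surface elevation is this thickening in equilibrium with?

1.95 km

Excess crust Δ = 43.44 km − 30.34 km = 13.1 km, split between elevation h and root r with h + r = Δ.
Airy balance ρ_c h = (ρ_m − ρ_c) r gives r = h ρ_c/(ρ_m − ρ_c), so h (1 + ρ_c/(ρ_m − ρ_c)) = Δ, i.e. h = Δ (ρ_m − ρ_c)/ρ_m.
h = 13.1 km × 500/3360 = 1.95 km.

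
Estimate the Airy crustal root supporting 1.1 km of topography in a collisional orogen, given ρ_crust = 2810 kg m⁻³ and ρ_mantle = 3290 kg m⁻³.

6.44 km

Isostatic balance requires: the weight of the topography is balanced by the buoyancy of the root, ρ_c h = (ρ_m − ρ_c) r.
r = h · ρ_c / (ρ_m − ρ_c) = 1.1 km × 2810 / (3290 − 2810) = 6.44 km.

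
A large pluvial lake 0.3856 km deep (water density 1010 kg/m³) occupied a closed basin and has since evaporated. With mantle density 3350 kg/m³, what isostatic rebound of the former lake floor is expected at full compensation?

0.116 km

u = d ρ_w/ρ_m = 0.3856 km × 1010/3350 = 0.116 km.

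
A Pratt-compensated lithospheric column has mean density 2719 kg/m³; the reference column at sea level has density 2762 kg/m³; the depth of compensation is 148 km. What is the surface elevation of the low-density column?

2.34 km

ρ_ref D = ρ (D + h) → h = D (ρ_ref − ρ)/ρ.
h = 148 km × (2762 − 2719)/2719 = 2.34 km.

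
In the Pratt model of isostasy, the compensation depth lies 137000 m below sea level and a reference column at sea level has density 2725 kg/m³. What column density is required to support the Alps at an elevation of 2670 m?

2670 kg/m³

Pratt balance: ρ_ref D = ρ (D + h).
ρ = ρ_ref D/(D + h) = 2725 × 137000 m/(137000 m + 2670 m) = 2670 kg/m³.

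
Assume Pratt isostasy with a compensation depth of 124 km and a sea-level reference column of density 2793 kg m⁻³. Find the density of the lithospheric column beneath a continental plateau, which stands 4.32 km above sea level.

2700 kg m⁻³

Pratt balance: ρ_ref D = ρ (D + h).
ρ = ρ_ref D/(D + h) = 2793 × 124 km/(124 km + 4.32 km) = 2700 kg m⁻³.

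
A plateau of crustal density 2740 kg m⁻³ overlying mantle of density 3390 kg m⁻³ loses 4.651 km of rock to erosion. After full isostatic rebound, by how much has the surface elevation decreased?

Rebound u = e ρ_c/ρ_m = 4.651 km × 2740/3390 = 3.759 km.
Net surface drop = e − u = 4.651 km − 3.759 km = e (ρ_m − ρ_c)/ρ_m = 0.892 km.

0.892 km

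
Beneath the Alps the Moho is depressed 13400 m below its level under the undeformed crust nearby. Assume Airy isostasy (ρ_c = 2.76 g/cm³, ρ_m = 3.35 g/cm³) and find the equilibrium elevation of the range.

2860 m

By Archimedes' principle applied to the lithosphere: ρ_c h = (ρ_m − ρ_c) r.
h = r (ρ_m − ρ_c) / ρ_c = 13400 m × (3.35 − 2.76) / 2.76 = 2860 m.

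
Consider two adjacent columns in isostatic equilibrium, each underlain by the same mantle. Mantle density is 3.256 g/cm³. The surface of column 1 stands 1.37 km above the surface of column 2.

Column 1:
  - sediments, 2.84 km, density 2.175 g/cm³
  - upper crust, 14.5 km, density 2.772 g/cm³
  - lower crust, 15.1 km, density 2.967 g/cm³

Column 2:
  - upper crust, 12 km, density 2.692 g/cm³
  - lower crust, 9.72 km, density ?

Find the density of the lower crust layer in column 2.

Take the compensation level at the base of the deeper column (depth z_c below the surface of column 1) and equate Σ ρ_i t_i down to z_c; mantle fills any gap and the z_c terms cancel.
Column 1: 2.84×2.175 + 14.5×2.772 + 15.1×2.967 + (z_c − 32.44)×3.256
Column 2: 1.37×0 + 12×2.692 + 9.72×ρ + (z_c − 1.37 − 21.72)×3.256
The z_c×3.256 term appears on both sides and cancels. Collect the known terms of each column as K = Σ(ρt)_known − 3.256 × (depth of known layers): K_1 = 91.1727 − 3.256×32.44 = −14.45194; K_2 = 32.304 − 3.256×(1.37 + 21.72) = −42.87704.
Balance: K_1 = K_2 + 9.72×ρ, so ρ = (K_1 − K_2)/9.72 = 28.4251/9.72 = 2.92 g/cm³.

2.92 g/cm³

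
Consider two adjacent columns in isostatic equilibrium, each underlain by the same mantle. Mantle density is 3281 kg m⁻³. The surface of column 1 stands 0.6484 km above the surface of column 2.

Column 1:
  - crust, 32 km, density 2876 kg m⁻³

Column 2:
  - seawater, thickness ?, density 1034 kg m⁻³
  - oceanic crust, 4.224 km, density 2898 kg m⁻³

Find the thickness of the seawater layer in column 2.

4.1 km

Take the compensation level at the base of the deeper column (depth z_c below the surface of column 1) and equate Σ ρ_i t_i down to z_c; mantle fills any gap and the z_c terms cancel.
Column 1: 32×2876 + (z_c − 32)×3281
Column 2: 0.6484×0 + x×1034 + 4.224×2898 + (z_c − 0.6484 − 4.224 − x)×3281
The z_c×3281 term appears on both sides and cancels. Collect the known terms of each column as K = Σ(ρt)_known − 3281 × (depth of known layers): K_1 = 92032 − 3281×32 = −12960; K_2 = 12241.152 − 3281×(0.6484 + 4.224) = −3745.1924.
Balance: K_1 = K_2 − x×(3281 − 1034), so x = (K_2 − K_1)/(3281 − 1034) = 9214.81/2247 = 4.1 km.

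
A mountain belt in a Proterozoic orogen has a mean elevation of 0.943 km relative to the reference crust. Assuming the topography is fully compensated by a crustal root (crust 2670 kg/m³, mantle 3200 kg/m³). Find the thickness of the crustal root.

4.75 km

Equating mass per unit area of the two columns: the weight of the topography is balanced by the buoyancy of the root, ρ_c h = (ρ_m − ρ_c) r.
r = h · ρ_c / (ρ_m − ρ_c) = 0.943 km × 2670 / (3200 − 2670) = 4.75 km.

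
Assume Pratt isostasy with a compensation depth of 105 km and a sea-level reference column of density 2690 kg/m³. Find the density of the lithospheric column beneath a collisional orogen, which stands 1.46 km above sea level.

2650 kg/m³

Pratt balance: ρ_ref D = ρ (D + h).
ρ = ρ_ref D/(D + h) = 2690 × 105 km/(105 km + 1.46 km) = 2650 kg/m³.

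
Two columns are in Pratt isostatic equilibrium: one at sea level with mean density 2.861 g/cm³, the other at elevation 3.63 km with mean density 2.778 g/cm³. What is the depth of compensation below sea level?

121 km

ρ_ref D = ρ (D + h) → D (ρ_ref − ρ) = ρ h.
D = ρ h/(ρ_ref − ρ) = 2.778 × 3.63 km/(2.861 − 2.778) = 121 km.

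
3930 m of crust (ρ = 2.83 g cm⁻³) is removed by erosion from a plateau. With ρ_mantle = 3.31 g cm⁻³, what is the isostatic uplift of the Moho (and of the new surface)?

3360 m

Unloading: uplift u = e ρ_c/ρ_m = 3930 m × 2.83/3.31 = 3360 m.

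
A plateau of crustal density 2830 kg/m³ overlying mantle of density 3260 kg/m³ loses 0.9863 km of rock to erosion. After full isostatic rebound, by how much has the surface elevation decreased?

0.13 km

Rebound u = e ρ_c/ρ_m = 0.9863 km × 2830/3260 = 0.8562 km.
Net surface drop = e − u = 0.9863 km − 0.8562 km = e (ρ_m − ρ_c)/ρ_m = 0.13 km.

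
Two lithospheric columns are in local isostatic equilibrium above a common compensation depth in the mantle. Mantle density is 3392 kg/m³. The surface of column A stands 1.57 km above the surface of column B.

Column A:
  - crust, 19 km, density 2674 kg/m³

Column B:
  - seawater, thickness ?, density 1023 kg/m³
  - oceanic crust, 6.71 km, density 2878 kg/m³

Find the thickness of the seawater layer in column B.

2.05 km

Take the compensation level at the base of the deeper column (depth z_c below the surface of column A) and equate Σ ρ_i t_i down to z_c; mantle fills any gap and the z_c terms cancel.
Column A: 19×2674 + (z_c − 19)×3392
Column B: 1.57×0 + x×1023 + 6.71×2878 + (z_c − 1.57 − 6.71 − x)×3392
The z_c×3392 term appears on both sides and cancels. Collect the known terms of each column as K = Σ(ρt)_known − 3392 × (depth of known layers): K_A = 50806 − 3392×19 = −13642; K_B = 19311.38 − 3392×(1.57 + 6.71) = −8774.38.
Balance: K_A = K_B − x×(3392 − 1023), so x = (K_B − K_A)/(3392 − 1023) = 4867.62/2369 = 2.05 km.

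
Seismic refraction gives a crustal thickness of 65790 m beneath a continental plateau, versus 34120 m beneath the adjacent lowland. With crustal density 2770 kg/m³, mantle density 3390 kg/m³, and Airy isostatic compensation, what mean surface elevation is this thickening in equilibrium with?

Excess crust Δ = 65790 m − 34120 m = 31670 m, split between elevation h and root r with h + r = Δ.
Airy balance ρ_c h = (ρ_m − ρ_c) r gives r = h ρ_c/(ρ_m − ρ_c), so h (1 + ρ_c/(ρ_m − ρ_c)) = Δ, i.e. h = Δ (ρ_m − ρ_c)/ρ_m.
h = 31670 m × 620/3390 = 5790 m.

5790 m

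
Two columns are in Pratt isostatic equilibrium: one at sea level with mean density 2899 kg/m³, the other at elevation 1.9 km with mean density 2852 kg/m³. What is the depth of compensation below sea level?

ρ_ref D = ρ (D + h) → D (ρ_ref − ρ) = ρ h.
D = ρ h/(ρ_ref − ρ) = 2852 × 1.9 km/(2899 − 2852) = 115 km.

115 km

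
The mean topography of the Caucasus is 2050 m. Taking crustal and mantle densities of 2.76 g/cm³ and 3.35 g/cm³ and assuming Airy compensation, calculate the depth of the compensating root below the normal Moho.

For local isostatic compensation: the weight of the topography is balanced by the buoyancy of the root, ρ_c h = (ρ_m − ρ_c) r.
r = h · ρ_c / (ρ_m − ρ_c) = 2050 m × 2.76 / (3.35 − 2.76) = 9590 m.

9590 m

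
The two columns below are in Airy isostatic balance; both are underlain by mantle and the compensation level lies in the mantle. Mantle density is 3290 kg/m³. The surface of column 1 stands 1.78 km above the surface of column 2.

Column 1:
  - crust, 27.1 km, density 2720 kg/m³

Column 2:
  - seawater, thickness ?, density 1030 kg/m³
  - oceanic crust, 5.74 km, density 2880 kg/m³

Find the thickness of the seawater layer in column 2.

3.2 km

Take the compensation level at the base of the deeper column (depth z_c below the surface of column 1) and equate Σ ρ_i t_i down to z_c; mantle fills any gap and the z_c terms cancel.
Column 1: 27.1×2720 + (z_c − 27.1)×3290
Column 2: 1.78×0 + x×1030 + 5.74×2880 + (z_c − 1.78 − 5.74 − x)×3290
The z_c×3290 term appears on both sides and cancels. Collect the known terms of each column as K = Σ(ρt)_known − 3290 × (depth of known layers): K_1 = 73712 − 3290×27.1 = −15447; K_2 = 16531.2 − 3290×(1.78 + 5.74) = −8209.6.
Balance: K_1 = K_2 − x×(3290 − 1030), so x = (K_2 − K_1)/(3290 − 1030) = 7237.4/2260 = 3.2 km.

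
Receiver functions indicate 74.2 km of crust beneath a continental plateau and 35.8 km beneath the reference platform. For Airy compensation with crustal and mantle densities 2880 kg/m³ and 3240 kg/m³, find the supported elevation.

Excess crust Δ = 74.2 km − 35.8 km = 38.4 km, split between elevation h and root r with h + r = Δ.
Airy balance ρ_c h = (ρ_m − ρ_c) r gives r = h ρ_c/(ρ_m − ρ_c), so h (1 + ρ_c/(ρ_m − ρ_c)) = Δ, i.e. h = Δ (ρ_m − ρ_c)/ρ_m.
h = 38.4 km × 360/3240 = 4.27 km.

4.27 km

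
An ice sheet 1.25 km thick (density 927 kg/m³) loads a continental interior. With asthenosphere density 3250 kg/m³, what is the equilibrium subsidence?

For local isostatic compensation: the ice load ρ_ice t is balanced by mantle displaced below, ρ_m s.
s = t ρ_ice / ρ_m = 1.25 km × 927/3250 = 0.357 km.

0.357 km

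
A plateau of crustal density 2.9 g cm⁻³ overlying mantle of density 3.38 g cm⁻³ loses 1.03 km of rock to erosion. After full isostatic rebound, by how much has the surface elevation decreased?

0.146 km

Rebound u = e ρ_c/ρ_m = 1.03 km × 2.9/3.38 = 0.8837 km.
Net surface drop = e − u = 1.03 km − 0.8837 km = e (ρ_m − ρ_c)/ρ_m = 0.146 km.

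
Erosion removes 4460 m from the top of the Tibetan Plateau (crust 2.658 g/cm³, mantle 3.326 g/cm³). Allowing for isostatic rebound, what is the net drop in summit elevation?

896 m

Rebound u = e ρ_c/ρ_m = 4460 m × 2.658/3.326 = 3564 m.
Net surface drop = e − u = 4460 m − 3564 m = e (ρ_m − ρ_c)/ρ_m = 896 m.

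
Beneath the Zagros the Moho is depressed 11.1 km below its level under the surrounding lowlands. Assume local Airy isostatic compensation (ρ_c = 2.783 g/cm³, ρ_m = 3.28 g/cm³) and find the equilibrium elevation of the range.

Balancing pressure at the compensation depth: ρ_c h = (ρ_m − ρ_c) r.
h = r (ρ_m − ρ_c) / ρ_c = 11.1 km × (3.28 − 2.783) / 2.783 = 1.98 km.

1.98 km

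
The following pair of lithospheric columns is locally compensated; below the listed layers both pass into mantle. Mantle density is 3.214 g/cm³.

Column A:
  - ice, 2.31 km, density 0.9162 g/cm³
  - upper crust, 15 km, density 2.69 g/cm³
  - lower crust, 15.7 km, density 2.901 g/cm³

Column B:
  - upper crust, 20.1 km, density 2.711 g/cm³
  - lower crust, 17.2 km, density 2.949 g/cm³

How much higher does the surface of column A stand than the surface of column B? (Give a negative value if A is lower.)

1.06 km

For any compensation level in the mantle, the mantle terms cancel and isostasy reduces to e = (Σt_A − Σt_B) − (Σ(ρt)_A − Σ(ρt)_B) / ρ_m.
Σt_A = 33.01 km; Σt_B = 37.3 km; Σ(ρt)_A = 88.012122; Σ(ρt)_B = 105.2139 (in km·g/cm³).
e = (33.01 − 37.3) − (88.012122 − 105.2139) / 3.214 = 1.06 km.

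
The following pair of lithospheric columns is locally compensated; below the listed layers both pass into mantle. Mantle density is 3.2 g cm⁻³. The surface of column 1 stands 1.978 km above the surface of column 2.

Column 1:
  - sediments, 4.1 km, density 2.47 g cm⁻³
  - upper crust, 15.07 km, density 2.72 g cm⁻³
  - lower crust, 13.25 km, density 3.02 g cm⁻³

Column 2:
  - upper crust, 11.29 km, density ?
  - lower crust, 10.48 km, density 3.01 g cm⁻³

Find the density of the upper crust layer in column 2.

2.82 g cm⁻³

Take the compensation level at the base of the deeper column (depth z_c below the surface of column 1) and equate Σ ρ_i t_i down to z_c; mantle fills any gap and the z_c terms cancel.
Column 1: 4.1×2.47 + 15.07×2.72 + 13.25×3.02 + (z_c − 32.42)×3.2
Column 2: 1.978×0 + 11.29×ρ + 10.48×3.01 + (z_c − 1.978 − 21.77)×3.2
The z_c×3.2 term appears on both sides and cancels. Collect the known terms of each column as K = Σ(ρt)_known − 3.2 × (depth of known layers): K_1 = 91.1324 − 3.2×32.42 = −12.6116; K_2 = 31.5448 − 3.2×(1.978 + 21.77) = −44.4488.
Balance: K_1 = K_2 + 11.29×ρ, so ρ = (K_1 − K_2)/11.29 = 31.8372/11.29 = 2.82 g cm⁻³.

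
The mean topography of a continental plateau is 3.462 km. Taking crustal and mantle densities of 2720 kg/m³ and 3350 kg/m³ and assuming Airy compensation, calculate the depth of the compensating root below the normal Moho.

Isostatic balance requires: the weight of the topography is balanced by the buoyancy of the root, ρ_c h = (ρ_m − ρ_c) r.
r = h · ρ_c / (ρ_m − ρ_c) = 3.462 km × 2720 / (3350 − 2720) = 14.9 km.

14.9 km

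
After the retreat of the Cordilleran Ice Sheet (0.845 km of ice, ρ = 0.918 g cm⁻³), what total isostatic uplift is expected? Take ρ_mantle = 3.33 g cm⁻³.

Removing the load lets mantle flow back in; uplift u satisfies ρ_ice t = ρ_m u.
u = t ρ_ice/ρ_m = 0.845 km × 0.918/3.33 = 0.233 km.

0.233 km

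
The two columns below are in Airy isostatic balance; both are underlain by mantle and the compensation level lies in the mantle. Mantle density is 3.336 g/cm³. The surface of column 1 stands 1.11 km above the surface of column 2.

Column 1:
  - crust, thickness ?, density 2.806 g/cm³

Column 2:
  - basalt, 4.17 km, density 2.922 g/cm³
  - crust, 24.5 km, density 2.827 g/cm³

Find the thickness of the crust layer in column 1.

33.8 km

Take the compensation level at the base of the deeper column (depth z_c below the surface of column 1) and equate Σ ρ_i t_i down to z_c; mantle fills any gap and the z_c terms cancel.
Column 1: x×2.806 + (z_c − 0 − x)×3.336
Column 2: 1.11×0 + 4.17×2.922 + 24.5×2.827 + (z_c − 1.11 − 28.67)×3.336
The z_c×3.336 term appears on both sides and cancels. Collect the known terms of each column as K = Σ(ρt)_known − 3.336 × (depth of known layers): K_1 = 0 − 3.336×0 = 0; K_2 = 81.44624 − 3.336×(1.11 + 28.67) = −17.89984.
Balance: K_1 − x×(3.336 − 2.806) = K_2, so x = (K_1 − K_2)/(3.336 − 2.806) = 17.8998/0.53 = 33.8 km.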